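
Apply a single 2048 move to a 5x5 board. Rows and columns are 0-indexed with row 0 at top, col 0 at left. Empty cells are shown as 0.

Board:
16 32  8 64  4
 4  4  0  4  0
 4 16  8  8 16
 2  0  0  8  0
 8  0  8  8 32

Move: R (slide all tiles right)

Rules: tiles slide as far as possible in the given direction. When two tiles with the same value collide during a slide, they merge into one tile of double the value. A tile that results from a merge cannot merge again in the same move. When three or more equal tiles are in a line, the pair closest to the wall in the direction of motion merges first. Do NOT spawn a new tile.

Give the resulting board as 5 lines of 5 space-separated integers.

Answer: 16 32  8 64  4
 0  0  0  4  8
 0  4 16 16 16
 0  0  0  2  8
 0  0  8 16 32

Derivation:
Slide right:
row 0: [16, 32, 8, 64, 4] -> [16, 32, 8, 64, 4]
row 1: [4, 4, 0, 4, 0] -> [0, 0, 0, 4, 8]
row 2: [4, 16, 8, 8, 16] -> [0, 4, 16, 16, 16]
row 3: [2, 0, 0, 8, 0] -> [0, 0, 0, 2, 8]
row 4: [8, 0, 8, 8, 32] -> [0, 0, 8, 16, 32]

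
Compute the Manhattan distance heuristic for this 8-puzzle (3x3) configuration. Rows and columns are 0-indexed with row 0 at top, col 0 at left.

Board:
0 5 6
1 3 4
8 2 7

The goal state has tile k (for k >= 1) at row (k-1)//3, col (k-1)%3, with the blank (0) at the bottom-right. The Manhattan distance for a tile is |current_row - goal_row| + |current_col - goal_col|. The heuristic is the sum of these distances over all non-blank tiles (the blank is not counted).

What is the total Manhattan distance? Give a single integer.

Answer: 12

Derivation:
Tile 5: (0,1)->(1,1) = 1
Tile 6: (0,2)->(1,2) = 1
Tile 1: (1,0)->(0,0) = 1
Tile 3: (1,1)->(0,2) = 2
Tile 4: (1,2)->(1,0) = 2
Tile 8: (2,0)->(2,1) = 1
Tile 2: (2,1)->(0,1) = 2
Tile 7: (2,2)->(2,0) = 2
Sum: 1 + 1 + 1 + 2 + 2 + 1 + 2 + 2 = 12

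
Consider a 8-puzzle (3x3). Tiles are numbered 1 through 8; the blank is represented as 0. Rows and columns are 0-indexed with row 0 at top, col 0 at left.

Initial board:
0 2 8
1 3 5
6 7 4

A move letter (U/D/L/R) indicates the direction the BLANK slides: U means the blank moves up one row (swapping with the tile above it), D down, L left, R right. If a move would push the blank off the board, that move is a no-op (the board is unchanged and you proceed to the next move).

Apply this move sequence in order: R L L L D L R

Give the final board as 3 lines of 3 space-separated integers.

Answer: 1 2 8
3 0 5
6 7 4

Derivation:
After move 1 (R):
2 0 8
1 3 5
6 7 4

After move 2 (L):
0 2 8
1 3 5
6 7 4

After move 3 (L):
0 2 8
1 3 5
6 7 4

After move 4 (L):
0 2 8
1 3 5
6 7 4

After move 5 (D):
1 2 8
0 3 5
6 7 4

After move 6 (L):
1 2 8
0 3 5
6 7 4

After move 7 (R):
1 2 8
3 0 5
6 7 4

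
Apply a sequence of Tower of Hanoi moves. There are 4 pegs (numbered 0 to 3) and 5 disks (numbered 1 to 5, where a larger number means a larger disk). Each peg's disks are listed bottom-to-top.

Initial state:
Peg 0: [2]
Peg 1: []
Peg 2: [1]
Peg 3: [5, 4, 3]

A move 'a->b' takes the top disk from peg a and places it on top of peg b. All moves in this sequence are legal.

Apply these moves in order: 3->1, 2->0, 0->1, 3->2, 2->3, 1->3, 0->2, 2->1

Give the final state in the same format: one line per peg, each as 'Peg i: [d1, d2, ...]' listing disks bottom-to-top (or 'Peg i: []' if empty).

Answer: Peg 0: []
Peg 1: [3, 2]
Peg 2: []
Peg 3: [5, 4, 1]

Derivation:
After move 1 (3->1):
Peg 0: [2]
Peg 1: [3]
Peg 2: [1]
Peg 3: [5, 4]

After move 2 (2->0):
Peg 0: [2, 1]
Peg 1: [3]
Peg 2: []
Peg 3: [5, 4]

After move 3 (0->1):
Peg 0: [2]
Peg 1: [3, 1]
Peg 2: []
Peg 3: [5, 4]

After move 4 (3->2):
Peg 0: [2]
Peg 1: [3, 1]
Peg 2: [4]
Peg 3: [5]

After move 5 (2->3):
Peg 0: [2]
Peg 1: [3, 1]
Peg 2: []
Peg 3: [5, 4]

After move 6 (1->3):
Peg 0: [2]
Peg 1: [3]
Peg 2: []
Peg 3: [5, 4, 1]

After move 7 (0->2):
Peg 0: []
Peg 1: [3]
Peg 2: [2]
Peg 3: [5, 4, 1]

After move 8 (2->1):
Peg 0: []
Peg 1: [3, 2]
Peg 2: []
Peg 3: [5, 4, 1]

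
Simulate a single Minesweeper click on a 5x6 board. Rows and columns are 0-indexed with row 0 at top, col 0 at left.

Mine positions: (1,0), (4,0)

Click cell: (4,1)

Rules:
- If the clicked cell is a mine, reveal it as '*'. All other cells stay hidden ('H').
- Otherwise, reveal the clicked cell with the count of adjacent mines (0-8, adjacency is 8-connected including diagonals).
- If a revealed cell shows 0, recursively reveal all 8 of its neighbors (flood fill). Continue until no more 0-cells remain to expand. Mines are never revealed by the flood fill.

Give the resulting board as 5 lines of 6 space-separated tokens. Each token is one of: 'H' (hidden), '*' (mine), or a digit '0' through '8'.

H H H H H H
H H H H H H
H H H H H H
H H H H H H
H 1 H H H H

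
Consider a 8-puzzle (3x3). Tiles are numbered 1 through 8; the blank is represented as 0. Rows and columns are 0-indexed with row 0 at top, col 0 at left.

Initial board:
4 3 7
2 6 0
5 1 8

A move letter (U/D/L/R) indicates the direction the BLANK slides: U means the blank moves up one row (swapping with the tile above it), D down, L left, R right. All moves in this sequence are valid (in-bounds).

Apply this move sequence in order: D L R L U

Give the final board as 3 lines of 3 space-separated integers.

After move 1 (D):
4 3 7
2 6 8
5 1 0

After move 2 (L):
4 3 7
2 6 8
5 0 1

After move 3 (R):
4 3 7
2 6 8
5 1 0

After move 4 (L):
4 3 7
2 6 8
5 0 1

After move 5 (U):
4 3 7
2 0 8
5 6 1

Answer: 4 3 7
2 0 8
5 6 1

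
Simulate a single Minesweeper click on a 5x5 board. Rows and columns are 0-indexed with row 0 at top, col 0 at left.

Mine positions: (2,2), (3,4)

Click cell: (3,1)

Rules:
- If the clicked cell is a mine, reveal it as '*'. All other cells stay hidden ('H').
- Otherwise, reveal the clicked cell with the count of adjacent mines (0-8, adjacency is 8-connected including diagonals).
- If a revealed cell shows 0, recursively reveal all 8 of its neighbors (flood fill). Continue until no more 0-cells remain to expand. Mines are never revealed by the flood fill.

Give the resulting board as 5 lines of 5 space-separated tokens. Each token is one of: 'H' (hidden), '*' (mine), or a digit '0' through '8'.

H H H H H
H H H H H
H H H H H
H 1 H H H
H H H H H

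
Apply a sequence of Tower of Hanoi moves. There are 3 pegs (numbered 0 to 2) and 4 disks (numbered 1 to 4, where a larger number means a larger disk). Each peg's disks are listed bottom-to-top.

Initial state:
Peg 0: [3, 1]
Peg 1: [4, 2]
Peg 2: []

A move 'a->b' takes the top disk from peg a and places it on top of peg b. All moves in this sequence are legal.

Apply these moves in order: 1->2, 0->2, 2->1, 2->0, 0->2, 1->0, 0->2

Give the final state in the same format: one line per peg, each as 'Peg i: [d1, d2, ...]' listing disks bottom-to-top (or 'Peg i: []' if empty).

Answer: Peg 0: [3]
Peg 1: [4]
Peg 2: [2, 1]

Derivation:
After move 1 (1->2):
Peg 0: [3, 1]
Peg 1: [4]
Peg 2: [2]

After move 2 (0->2):
Peg 0: [3]
Peg 1: [4]
Peg 2: [2, 1]

After move 3 (2->1):
Peg 0: [3]
Peg 1: [4, 1]
Peg 2: [2]

After move 4 (2->0):
Peg 0: [3, 2]
Peg 1: [4, 1]
Peg 2: []

After move 5 (0->2):
Peg 0: [3]
Peg 1: [4, 1]
Peg 2: [2]

After move 6 (1->0):
Peg 0: [3, 1]
Peg 1: [4]
Peg 2: [2]

After move 7 (0->2):
Peg 0: [3]
Peg 1: [4]
Peg 2: [2, 1]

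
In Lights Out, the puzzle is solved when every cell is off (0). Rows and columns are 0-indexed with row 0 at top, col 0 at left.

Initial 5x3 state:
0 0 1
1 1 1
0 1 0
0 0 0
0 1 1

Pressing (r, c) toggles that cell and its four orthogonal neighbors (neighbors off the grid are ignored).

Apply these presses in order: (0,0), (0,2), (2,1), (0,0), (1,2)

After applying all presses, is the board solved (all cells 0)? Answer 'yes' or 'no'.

Answer: no

Derivation:
After press 1 at (0,0):
1 1 1
0 1 1
0 1 0
0 0 0
0 1 1

After press 2 at (0,2):
1 0 0
0 1 0
0 1 0
0 0 0
0 1 1

After press 3 at (2,1):
1 0 0
0 0 0
1 0 1
0 1 0
0 1 1

After press 4 at (0,0):
0 1 0
1 0 0
1 0 1
0 1 0
0 1 1

After press 5 at (1,2):
0 1 1
1 1 1
1 0 0
0 1 0
0 1 1

Lights still on: 9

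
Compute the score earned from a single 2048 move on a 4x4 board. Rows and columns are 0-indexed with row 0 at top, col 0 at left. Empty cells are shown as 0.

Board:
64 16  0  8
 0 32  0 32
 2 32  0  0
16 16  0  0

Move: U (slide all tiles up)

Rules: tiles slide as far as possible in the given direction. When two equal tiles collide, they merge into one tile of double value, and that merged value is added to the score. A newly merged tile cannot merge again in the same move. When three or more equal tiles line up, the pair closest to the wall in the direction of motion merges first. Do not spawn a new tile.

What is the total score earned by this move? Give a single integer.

Slide up:
col 0: [64, 0, 2, 16] -> [64, 2, 16, 0]  score +0 (running 0)
col 1: [16, 32, 32, 16] -> [16, 64, 16, 0]  score +64 (running 64)
col 2: [0, 0, 0, 0] -> [0, 0, 0, 0]  score +0 (running 64)
col 3: [8, 32, 0, 0] -> [8, 32, 0, 0]  score +0 (running 64)
Board after move:
64 16  0  8
 2 64  0 32
16 16  0  0
 0  0  0  0

Answer: 64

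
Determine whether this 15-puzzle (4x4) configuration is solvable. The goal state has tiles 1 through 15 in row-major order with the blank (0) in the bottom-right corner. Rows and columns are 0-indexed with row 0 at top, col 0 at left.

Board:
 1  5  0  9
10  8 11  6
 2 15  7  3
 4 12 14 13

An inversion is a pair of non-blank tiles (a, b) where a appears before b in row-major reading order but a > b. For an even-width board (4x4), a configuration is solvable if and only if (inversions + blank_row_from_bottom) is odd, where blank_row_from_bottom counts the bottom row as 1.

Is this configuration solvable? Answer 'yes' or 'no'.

Answer: yes

Derivation:
Inversions: 37
Blank is in row 0 (0-indexed from top), which is row 4 counting from the bottom (bottom = 1).
37 + 4 = 41, which is odd, so the puzzle is solvable.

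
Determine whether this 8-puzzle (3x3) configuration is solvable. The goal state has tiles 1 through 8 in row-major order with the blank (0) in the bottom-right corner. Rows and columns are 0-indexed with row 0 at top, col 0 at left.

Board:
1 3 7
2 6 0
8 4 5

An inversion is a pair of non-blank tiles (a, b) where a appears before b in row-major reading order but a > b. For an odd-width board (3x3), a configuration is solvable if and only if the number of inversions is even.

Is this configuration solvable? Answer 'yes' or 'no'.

Inversions (pairs i<j in row-major order where tile[i] > tile[j] > 0): 9
9 is odd, so the puzzle is not solvable.

Answer: no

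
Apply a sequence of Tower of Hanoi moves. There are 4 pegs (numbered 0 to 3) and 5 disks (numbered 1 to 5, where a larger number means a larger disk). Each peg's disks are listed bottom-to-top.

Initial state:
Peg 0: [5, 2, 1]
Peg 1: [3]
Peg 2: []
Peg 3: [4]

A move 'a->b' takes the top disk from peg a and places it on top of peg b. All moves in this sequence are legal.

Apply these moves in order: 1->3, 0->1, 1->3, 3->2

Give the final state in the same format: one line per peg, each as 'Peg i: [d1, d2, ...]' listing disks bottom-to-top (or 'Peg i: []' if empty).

Answer: Peg 0: [5, 2]
Peg 1: []
Peg 2: [1]
Peg 3: [4, 3]

Derivation:
After move 1 (1->3):
Peg 0: [5, 2, 1]
Peg 1: []
Peg 2: []
Peg 3: [4, 3]

After move 2 (0->1):
Peg 0: [5, 2]
Peg 1: [1]
Peg 2: []
Peg 3: [4, 3]

After move 3 (1->3):
Peg 0: [5, 2]
Peg 1: []
Peg 2: []
Peg 3: [4, 3, 1]

After move 4 (3->2):
Peg 0: [5, 2]
Peg 1: []
Peg 2: [1]
Peg 3: [4, 3]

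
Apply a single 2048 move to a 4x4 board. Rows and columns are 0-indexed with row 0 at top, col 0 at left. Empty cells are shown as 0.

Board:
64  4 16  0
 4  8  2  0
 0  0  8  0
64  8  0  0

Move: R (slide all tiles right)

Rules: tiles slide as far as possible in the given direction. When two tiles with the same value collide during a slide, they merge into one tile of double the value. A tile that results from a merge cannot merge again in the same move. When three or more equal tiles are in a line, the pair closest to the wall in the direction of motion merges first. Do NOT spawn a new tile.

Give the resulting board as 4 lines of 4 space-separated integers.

Slide right:
row 0: [64, 4, 16, 0] -> [0, 64, 4, 16]
row 1: [4, 8, 2, 0] -> [0, 4, 8, 2]
row 2: [0, 0, 8, 0] -> [0, 0, 0, 8]
row 3: [64, 8, 0, 0] -> [0, 0, 64, 8]

Answer:  0 64  4 16
 0  4  8  2
 0  0  0  8
 0  0 64  8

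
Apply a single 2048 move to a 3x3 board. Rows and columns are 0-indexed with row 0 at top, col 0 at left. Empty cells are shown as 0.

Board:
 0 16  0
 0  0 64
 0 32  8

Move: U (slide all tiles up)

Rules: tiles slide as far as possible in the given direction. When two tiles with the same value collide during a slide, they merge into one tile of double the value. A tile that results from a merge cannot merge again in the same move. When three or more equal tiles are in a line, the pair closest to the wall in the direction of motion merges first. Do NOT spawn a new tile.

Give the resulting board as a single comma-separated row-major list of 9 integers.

Answer: 0, 16, 64, 0, 32, 8, 0, 0, 0

Derivation:
Slide up:
col 0: [0, 0, 0] -> [0, 0, 0]
col 1: [16, 0, 32] -> [16, 32, 0]
col 2: [0, 64, 8] -> [64, 8, 0]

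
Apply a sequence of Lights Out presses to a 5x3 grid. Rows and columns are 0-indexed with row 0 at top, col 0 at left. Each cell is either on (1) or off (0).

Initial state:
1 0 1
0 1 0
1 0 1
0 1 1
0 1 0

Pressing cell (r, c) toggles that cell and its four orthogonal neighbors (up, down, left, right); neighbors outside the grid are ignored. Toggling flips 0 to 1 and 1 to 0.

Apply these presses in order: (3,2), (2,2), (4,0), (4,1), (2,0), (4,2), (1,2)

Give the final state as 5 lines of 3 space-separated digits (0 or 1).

Answer: 1 0 0
1 0 0
0 0 0
0 1 0
0 0 1

Derivation:
After press 1 at (3,2):
1 0 1
0 1 0
1 0 0
0 0 0
0 1 1

After press 2 at (2,2):
1 0 1
0 1 1
1 1 1
0 0 1
0 1 1

After press 3 at (4,0):
1 0 1
0 1 1
1 1 1
1 0 1
1 0 1

After press 4 at (4,1):
1 0 1
0 1 1
1 1 1
1 1 1
0 1 0

After press 5 at (2,0):
1 0 1
1 1 1
0 0 1
0 1 1
0 1 0

After press 6 at (4,2):
1 0 1
1 1 1
0 0 1
0 1 0
0 0 1

After press 7 at (1,2):
1 0 0
1 0 0
0 0 0
0 1 0
0 0 1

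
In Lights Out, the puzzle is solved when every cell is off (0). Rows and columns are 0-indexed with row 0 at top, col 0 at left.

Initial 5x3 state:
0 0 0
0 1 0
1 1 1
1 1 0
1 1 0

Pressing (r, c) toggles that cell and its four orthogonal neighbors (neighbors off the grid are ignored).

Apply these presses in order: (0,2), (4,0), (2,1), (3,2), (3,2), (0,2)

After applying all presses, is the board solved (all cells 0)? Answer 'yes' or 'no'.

After press 1 at (0,2):
0 1 1
0 1 1
1 1 1
1 1 0
1 1 0

After press 2 at (4,0):
0 1 1
0 1 1
1 1 1
0 1 0
0 0 0

After press 3 at (2,1):
0 1 1
0 0 1
0 0 0
0 0 0
0 0 0

After press 4 at (3,2):
0 1 1
0 0 1
0 0 1
0 1 1
0 0 1

After press 5 at (3,2):
0 1 1
0 0 1
0 0 0
0 0 0
0 0 0

After press 6 at (0,2):
0 0 0
0 0 0
0 0 0
0 0 0
0 0 0

Lights still on: 0

Answer: yes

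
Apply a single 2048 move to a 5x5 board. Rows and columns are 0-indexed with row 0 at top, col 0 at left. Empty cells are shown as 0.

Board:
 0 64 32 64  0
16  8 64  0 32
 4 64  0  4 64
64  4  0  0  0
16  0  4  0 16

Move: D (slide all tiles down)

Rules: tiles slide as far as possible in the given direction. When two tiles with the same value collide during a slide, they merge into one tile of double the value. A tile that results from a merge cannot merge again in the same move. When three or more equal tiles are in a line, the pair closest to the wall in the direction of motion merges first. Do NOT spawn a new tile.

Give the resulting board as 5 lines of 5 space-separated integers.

Answer:  0  0  0  0  0
16 64  0  0  0
 4  8 32  0 32
64 64 64 64 64
16  4  4  4 16

Derivation:
Slide down:
col 0: [0, 16, 4, 64, 16] -> [0, 16, 4, 64, 16]
col 1: [64, 8, 64, 4, 0] -> [0, 64, 8, 64, 4]
col 2: [32, 64, 0, 0, 4] -> [0, 0, 32, 64, 4]
col 3: [64, 0, 4, 0, 0] -> [0, 0, 0, 64, 4]
col 4: [0, 32, 64, 0, 16] -> [0, 0, 32, 64, 16]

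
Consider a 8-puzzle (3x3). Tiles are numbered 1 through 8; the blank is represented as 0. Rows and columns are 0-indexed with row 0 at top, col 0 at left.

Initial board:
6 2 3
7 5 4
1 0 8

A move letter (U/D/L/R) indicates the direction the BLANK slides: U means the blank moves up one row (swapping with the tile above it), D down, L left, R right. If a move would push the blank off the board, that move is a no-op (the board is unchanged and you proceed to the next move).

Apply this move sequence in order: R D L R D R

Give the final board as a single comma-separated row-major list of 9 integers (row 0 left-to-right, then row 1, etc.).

After move 1 (R):
6 2 3
7 5 4
1 8 0

After move 2 (D):
6 2 3
7 5 4
1 8 0

After move 3 (L):
6 2 3
7 5 4
1 0 8

After move 4 (R):
6 2 3
7 5 4
1 8 0

After move 5 (D):
6 2 3
7 5 4
1 8 0

After move 6 (R):
6 2 3
7 5 4
1 8 0

Answer: 6, 2, 3, 7, 5, 4, 1, 8, 0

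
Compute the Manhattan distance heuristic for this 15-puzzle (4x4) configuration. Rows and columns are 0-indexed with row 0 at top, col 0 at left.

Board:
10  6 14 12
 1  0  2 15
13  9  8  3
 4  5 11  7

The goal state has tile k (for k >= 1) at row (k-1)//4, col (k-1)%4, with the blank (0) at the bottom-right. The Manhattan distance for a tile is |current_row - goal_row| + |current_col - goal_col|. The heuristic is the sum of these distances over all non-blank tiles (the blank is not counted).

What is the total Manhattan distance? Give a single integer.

Answer: 36

Derivation:
Tile 10: (0,0)->(2,1) = 3
Tile 6: (0,1)->(1,1) = 1
Tile 14: (0,2)->(3,1) = 4
Tile 12: (0,3)->(2,3) = 2
Tile 1: (1,0)->(0,0) = 1
Tile 2: (1,2)->(0,1) = 2
Tile 15: (1,3)->(3,2) = 3
Tile 13: (2,0)->(3,0) = 1
Tile 9: (2,1)->(2,0) = 1
Tile 8: (2,2)->(1,3) = 2
Tile 3: (2,3)->(0,2) = 3
Tile 4: (3,0)->(0,3) = 6
Tile 5: (3,1)->(1,0) = 3
Tile 11: (3,2)->(2,2) = 1
Tile 7: (3,3)->(1,2) = 3
Sum: 3 + 1 + 4 + 2 + 1 + 2 + 3 + 1 + 1 + 2 + 3 + 6 + 3 + 1 + 3 = 36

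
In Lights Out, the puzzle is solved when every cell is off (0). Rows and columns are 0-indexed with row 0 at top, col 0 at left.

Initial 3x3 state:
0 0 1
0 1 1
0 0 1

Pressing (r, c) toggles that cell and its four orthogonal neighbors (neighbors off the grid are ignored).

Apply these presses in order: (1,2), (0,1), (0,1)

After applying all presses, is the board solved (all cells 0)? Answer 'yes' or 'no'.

After press 1 at (1,2):
0 0 0
0 0 0
0 0 0

After press 2 at (0,1):
1 1 1
0 1 0
0 0 0

After press 3 at (0,1):
0 0 0
0 0 0
0 0 0

Lights still on: 0

Answer: yes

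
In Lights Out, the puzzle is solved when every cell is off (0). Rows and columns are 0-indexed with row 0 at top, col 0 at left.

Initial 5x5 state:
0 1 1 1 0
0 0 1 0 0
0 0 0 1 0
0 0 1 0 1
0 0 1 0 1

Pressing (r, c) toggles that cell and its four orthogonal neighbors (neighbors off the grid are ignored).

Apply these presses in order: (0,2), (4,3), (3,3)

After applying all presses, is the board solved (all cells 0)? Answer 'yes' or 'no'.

After press 1 at (0,2):
0 0 0 0 0
0 0 0 0 0
0 0 0 1 0
0 0 1 0 1
0 0 1 0 1

After press 2 at (4,3):
0 0 0 0 0
0 0 0 0 0
0 0 0 1 0
0 0 1 1 1
0 0 0 1 0

After press 3 at (3,3):
0 0 0 0 0
0 0 0 0 0
0 0 0 0 0
0 0 0 0 0
0 0 0 0 0

Lights still on: 0

Answer: yes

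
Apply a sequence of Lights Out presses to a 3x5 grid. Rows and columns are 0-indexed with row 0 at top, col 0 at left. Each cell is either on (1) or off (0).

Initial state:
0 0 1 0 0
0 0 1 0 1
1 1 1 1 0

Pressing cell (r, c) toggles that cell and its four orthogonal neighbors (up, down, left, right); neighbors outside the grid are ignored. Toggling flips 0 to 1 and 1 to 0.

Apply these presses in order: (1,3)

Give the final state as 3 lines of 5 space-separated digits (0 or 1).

After press 1 at (1,3):
0 0 1 1 0
0 0 0 1 0
1 1 1 0 0

Answer: 0 0 1 1 0
0 0 0 1 0
1 1 1 0 0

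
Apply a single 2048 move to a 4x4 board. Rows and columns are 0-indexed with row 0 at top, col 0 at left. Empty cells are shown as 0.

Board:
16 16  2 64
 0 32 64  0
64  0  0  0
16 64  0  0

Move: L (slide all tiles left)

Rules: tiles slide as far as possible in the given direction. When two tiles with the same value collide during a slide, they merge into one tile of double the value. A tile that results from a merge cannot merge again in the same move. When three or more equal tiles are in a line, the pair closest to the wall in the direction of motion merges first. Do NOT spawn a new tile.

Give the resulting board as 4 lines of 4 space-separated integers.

Answer: 32  2 64  0
32 64  0  0
64  0  0  0
16 64  0  0

Derivation:
Slide left:
row 0: [16, 16, 2, 64] -> [32, 2, 64, 0]
row 1: [0, 32, 64, 0] -> [32, 64, 0, 0]
row 2: [64, 0, 0, 0] -> [64, 0, 0, 0]
row 3: [16, 64, 0, 0] -> [16, 64, 0, 0]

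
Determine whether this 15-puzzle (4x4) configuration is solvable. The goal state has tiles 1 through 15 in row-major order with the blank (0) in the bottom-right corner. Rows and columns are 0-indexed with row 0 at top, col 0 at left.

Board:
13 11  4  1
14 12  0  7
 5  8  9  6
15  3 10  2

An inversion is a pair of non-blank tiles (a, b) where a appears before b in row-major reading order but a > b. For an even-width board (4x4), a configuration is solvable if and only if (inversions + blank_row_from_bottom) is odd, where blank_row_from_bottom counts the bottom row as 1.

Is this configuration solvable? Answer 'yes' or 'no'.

Answer: no

Derivation:
Inversions: 61
Blank is in row 1 (0-indexed from top), which is row 3 counting from the bottom (bottom = 1).
61 + 3 = 64, which is even, so the puzzle is not solvable.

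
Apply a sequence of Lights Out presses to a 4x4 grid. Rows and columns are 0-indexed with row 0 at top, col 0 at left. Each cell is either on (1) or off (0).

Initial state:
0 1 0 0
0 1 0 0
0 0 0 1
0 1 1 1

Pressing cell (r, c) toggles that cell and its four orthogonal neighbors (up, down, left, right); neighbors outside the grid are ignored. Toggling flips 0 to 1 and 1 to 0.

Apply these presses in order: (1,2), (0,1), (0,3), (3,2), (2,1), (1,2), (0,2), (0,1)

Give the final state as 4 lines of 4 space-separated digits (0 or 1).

After press 1 at (1,2):
0 1 1 0
0 0 1 1
0 0 1 1
0 1 1 1

After press 2 at (0,1):
1 0 0 0
0 1 1 1
0 0 1 1
0 1 1 1

After press 3 at (0,3):
1 0 1 1
0 1 1 0
0 0 1 1
0 1 1 1

After press 4 at (3,2):
1 0 1 1
0 1 1 0
0 0 0 1
0 0 0 0

After press 5 at (2,1):
1 0 1 1
0 0 1 0
1 1 1 1
0 1 0 0

After press 6 at (1,2):
1 0 0 1
0 1 0 1
1 1 0 1
0 1 0 0

After press 7 at (0,2):
1 1 1 0
0 1 1 1
1 1 0 1
0 1 0 0

After press 8 at (0,1):
0 0 0 0
0 0 1 1
1 1 0 1
0 1 0 0

Answer: 0 0 0 0
0 0 1 1
1 1 0 1
0 1 0 0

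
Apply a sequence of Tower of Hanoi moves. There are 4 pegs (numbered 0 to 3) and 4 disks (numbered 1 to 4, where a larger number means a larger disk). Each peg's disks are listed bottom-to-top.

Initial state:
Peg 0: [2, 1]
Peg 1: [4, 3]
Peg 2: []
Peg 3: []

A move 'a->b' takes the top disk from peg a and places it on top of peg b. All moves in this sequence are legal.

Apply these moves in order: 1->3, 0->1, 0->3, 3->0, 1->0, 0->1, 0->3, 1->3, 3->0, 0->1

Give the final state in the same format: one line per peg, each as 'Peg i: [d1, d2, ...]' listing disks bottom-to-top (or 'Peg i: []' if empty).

Answer: Peg 0: []
Peg 1: [4, 1]
Peg 2: []
Peg 3: [3, 2]

Derivation:
After move 1 (1->3):
Peg 0: [2, 1]
Peg 1: [4]
Peg 2: []
Peg 3: [3]

After move 2 (0->1):
Peg 0: [2]
Peg 1: [4, 1]
Peg 2: []
Peg 3: [3]

After move 3 (0->3):
Peg 0: []
Peg 1: [4, 1]
Peg 2: []
Peg 3: [3, 2]

After move 4 (3->0):
Peg 0: [2]
Peg 1: [4, 1]
Peg 2: []
Peg 3: [3]

After move 5 (1->0):
Peg 0: [2, 1]
Peg 1: [4]
Peg 2: []
Peg 3: [3]

After move 6 (0->1):
Peg 0: [2]
Peg 1: [4, 1]
Peg 2: []
Peg 3: [3]

After move 7 (0->3):
Peg 0: []
Peg 1: [4, 1]
Peg 2: []
Peg 3: [3, 2]

After move 8 (1->3):
Peg 0: []
Peg 1: [4]
Peg 2: []
Peg 3: [3, 2, 1]

After move 9 (3->0):
Peg 0: [1]
Peg 1: [4]
Peg 2: []
Peg 3: [3, 2]

After move 10 (0->1):
Peg 0: []
Peg 1: [4, 1]
Peg 2: []
Peg 3: [3, 2]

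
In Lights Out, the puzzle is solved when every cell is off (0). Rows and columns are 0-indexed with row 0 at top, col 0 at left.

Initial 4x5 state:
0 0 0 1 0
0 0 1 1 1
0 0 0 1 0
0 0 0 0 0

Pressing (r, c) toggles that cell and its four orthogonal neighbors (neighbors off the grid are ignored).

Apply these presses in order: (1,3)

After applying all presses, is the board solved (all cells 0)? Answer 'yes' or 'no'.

After press 1 at (1,3):
0 0 0 0 0
0 0 0 0 0
0 0 0 0 0
0 0 0 0 0

Lights still on: 0

Answer: yes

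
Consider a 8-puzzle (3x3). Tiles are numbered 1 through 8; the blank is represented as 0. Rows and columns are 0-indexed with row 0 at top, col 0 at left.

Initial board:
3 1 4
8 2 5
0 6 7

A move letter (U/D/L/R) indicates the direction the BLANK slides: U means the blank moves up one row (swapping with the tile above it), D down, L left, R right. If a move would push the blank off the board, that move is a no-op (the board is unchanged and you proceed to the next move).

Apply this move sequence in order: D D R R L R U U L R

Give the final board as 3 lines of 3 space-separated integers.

After move 1 (D):
3 1 4
8 2 5
0 6 7

After move 2 (D):
3 1 4
8 2 5
0 6 7

After move 3 (R):
3 1 4
8 2 5
6 0 7

After move 4 (R):
3 1 4
8 2 5
6 7 0

After move 5 (L):
3 1 4
8 2 5
6 0 7

After move 6 (R):
3 1 4
8 2 5
6 7 0

After move 7 (U):
3 1 4
8 2 0
6 7 5

After move 8 (U):
3 1 0
8 2 4
6 7 5

After move 9 (L):
3 0 1
8 2 4
6 7 5

After move 10 (R):
3 1 0
8 2 4
6 7 5

Answer: 3 1 0
8 2 4
6 7 5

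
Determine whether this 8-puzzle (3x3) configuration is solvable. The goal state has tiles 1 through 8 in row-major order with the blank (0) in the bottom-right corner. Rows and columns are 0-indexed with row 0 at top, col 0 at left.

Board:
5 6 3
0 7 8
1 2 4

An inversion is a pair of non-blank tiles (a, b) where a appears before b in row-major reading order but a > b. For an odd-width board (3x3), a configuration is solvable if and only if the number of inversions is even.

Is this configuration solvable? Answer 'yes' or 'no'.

Answer: yes

Derivation:
Inversions (pairs i<j in row-major order where tile[i] > tile[j] > 0): 16
16 is even, so the puzzle is solvable.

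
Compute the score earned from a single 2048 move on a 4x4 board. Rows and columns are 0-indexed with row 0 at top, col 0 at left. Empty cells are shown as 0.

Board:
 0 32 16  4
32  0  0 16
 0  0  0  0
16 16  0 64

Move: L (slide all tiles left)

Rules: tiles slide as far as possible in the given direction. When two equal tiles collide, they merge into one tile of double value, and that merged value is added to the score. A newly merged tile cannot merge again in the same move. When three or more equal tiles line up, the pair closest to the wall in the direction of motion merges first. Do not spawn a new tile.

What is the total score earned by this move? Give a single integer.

Slide left:
row 0: [0, 32, 16, 4] -> [32, 16, 4, 0]  score +0 (running 0)
row 1: [32, 0, 0, 16] -> [32, 16, 0, 0]  score +0 (running 0)
row 2: [0, 0, 0, 0] -> [0, 0, 0, 0]  score +0 (running 0)
row 3: [16, 16, 0, 64] -> [32, 64, 0, 0]  score +32 (running 32)
Board after move:
32 16  4  0
32 16  0  0
 0  0  0  0
32 64  0  0

Answer: 32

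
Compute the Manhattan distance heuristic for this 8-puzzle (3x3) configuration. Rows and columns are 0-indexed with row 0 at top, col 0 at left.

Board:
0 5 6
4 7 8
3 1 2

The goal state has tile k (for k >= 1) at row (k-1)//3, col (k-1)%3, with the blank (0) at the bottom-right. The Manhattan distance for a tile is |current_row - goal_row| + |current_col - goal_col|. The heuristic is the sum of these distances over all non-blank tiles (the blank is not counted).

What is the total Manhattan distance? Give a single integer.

Tile 5: at (0,1), goal (1,1), distance |0-1|+|1-1| = 1
Tile 6: at (0,2), goal (1,2), distance |0-1|+|2-2| = 1
Tile 4: at (1,0), goal (1,0), distance |1-1|+|0-0| = 0
Tile 7: at (1,1), goal (2,0), distance |1-2|+|1-0| = 2
Tile 8: at (1,2), goal (2,1), distance |1-2|+|2-1| = 2
Tile 3: at (2,0), goal (0,2), distance |2-0|+|0-2| = 4
Tile 1: at (2,1), goal (0,0), distance |2-0|+|1-0| = 3
Tile 2: at (2,2), goal (0,1), distance |2-0|+|2-1| = 3
Sum: 1 + 1 + 0 + 2 + 2 + 4 + 3 + 3 = 16

Answer: 16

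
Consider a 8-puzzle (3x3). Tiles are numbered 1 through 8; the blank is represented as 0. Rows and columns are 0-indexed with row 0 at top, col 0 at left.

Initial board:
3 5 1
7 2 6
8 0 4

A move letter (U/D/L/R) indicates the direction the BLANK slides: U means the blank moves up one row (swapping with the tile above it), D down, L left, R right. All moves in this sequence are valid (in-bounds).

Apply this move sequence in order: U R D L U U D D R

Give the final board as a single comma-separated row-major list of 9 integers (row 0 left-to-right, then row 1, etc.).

After move 1 (U):
3 5 1
7 0 6
8 2 4

After move 2 (R):
3 5 1
7 6 0
8 2 4

After move 3 (D):
3 5 1
7 6 4
8 2 0

After move 4 (L):
3 5 1
7 6 4
8 0 2

After move 5 (U):
3 5 1
7 0 4
8 6 2

After move 6 (U):
3 0 1
7 5 4
8 6 2

After move 7 (D):
3 5 1
7 0 4
8 6 2

After move 8 (D):
3 5 1
7 6 4
8 0 2

After move 9 (R):
3 5 1
7 6 4
8 2 0

Answer: 3, 5, 1, 7, 6, 4, 8, 2, 0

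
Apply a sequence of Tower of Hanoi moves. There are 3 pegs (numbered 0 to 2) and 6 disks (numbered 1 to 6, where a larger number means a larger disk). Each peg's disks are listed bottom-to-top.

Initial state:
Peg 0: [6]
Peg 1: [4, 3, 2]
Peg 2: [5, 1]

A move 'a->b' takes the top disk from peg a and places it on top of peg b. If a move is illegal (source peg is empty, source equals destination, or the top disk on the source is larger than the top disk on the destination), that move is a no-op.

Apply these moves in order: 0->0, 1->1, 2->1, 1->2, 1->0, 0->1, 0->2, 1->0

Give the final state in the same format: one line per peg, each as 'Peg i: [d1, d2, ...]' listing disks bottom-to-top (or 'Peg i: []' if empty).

Answer: Peg 0: [6, 2]
Peg 1: [4, 3]
Peg 2: [5, 1]

Derivation:
After move 1 (0->0):
Peg 0: [6]
Peg 1: [4, 3, 2]
Peg 2: [5, 1]

After move 2 (1->1):
Peg 0: [6]
Peg 1: [4, 3, 2]
Peg 2: [5, 1]

After move 3 (2->1):
Peg 0: [6]
Peg 1: [4, 3, 2, 1]
Peg 2: [5]

After move 4 (1->2):
Peg 0: [6]
Peg 1: [4, 3, 2]
Peg 2: [5, 1]

After move 5 (1->0):
Peg 0: [6, 2]
Peg 1: [4, 3]
Peg 2: [5, 1]

After move 6 (0->1):
Peg 0: [6]
Peg 1: [4, 3, 2]
Peg 2: [5, 1]

After move 7 (0->2):
Peg 0: [6]
Peg 1: [4, 3, 2]
Peg 2: [5, 1]

After move 8 (1->0):
Peg 0: [6, 2]
Peg 1: [4, 3]
Peg 2: [5, 1]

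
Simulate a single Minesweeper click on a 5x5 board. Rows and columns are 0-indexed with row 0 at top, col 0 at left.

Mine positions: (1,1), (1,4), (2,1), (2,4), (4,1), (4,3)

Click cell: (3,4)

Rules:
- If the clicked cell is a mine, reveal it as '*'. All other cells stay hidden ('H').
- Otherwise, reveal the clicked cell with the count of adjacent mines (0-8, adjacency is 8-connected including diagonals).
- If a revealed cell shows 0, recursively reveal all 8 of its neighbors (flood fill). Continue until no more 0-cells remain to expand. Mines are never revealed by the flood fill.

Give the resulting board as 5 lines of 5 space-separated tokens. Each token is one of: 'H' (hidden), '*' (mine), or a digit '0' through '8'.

H H H H H
H H H H H
H H H H H
H H H H 2
H H H H H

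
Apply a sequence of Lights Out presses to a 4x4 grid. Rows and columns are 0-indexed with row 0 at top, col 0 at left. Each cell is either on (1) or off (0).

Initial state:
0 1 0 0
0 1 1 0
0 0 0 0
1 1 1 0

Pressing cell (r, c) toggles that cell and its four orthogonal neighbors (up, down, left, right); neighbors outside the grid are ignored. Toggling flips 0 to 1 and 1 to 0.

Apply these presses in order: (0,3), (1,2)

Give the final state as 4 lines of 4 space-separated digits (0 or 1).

After press 1 at (0,3):
0 1 1 1
0 1 1 1
0 0 0 0
1 1 1 0

After press 2 at (1,2):
0 1 0 1
0 0 0 0
0 0 1 0
1 1 1 0

Answer: 0 1 0 1
0 0 0 0
0 0 1 0
1 1 1 0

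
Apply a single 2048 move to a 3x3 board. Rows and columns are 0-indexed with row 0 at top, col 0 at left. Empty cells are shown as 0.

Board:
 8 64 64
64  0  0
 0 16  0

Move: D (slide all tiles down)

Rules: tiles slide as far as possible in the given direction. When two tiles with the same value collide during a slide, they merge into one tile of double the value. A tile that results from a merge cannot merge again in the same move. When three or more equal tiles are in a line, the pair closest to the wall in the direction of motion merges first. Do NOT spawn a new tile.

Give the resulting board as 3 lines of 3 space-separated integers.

Answer:  0  0  0
 8 64  0
64 16 64

Derivation:
Slide down:
col 0: [8, 64, 0] -> [0, 8, 64]
col 1: [64, 0, 16] -> [0, 64, 16]
col 2: [64, 0, 0] -> [0, 0, 64]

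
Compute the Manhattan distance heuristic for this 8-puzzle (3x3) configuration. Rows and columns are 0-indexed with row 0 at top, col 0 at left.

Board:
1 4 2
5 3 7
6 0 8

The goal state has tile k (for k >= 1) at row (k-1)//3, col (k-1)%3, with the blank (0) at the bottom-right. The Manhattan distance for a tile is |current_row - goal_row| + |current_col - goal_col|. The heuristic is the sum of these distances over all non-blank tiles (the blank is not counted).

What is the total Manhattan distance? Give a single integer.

Tile 1: (0,0)->(0,0) = 0
Tile 4: (0,1)->(1,0) = 2
Tile 2: (0,2)->(0,1) = 1
Tile 5: (1,0)->(1,1) = 1
Tile 3: (1,1)->(0,2) = 2
Tile 7: (1,2)->(2,0) = 3
Tile 6: (2,0)->(1,2) = 3
Tile 8: (2,2)->(2,1) = 1
Sum: 0 + 2 + 1 + 1 + 2 + 3 + 3 + 1 = 13

Answer: 13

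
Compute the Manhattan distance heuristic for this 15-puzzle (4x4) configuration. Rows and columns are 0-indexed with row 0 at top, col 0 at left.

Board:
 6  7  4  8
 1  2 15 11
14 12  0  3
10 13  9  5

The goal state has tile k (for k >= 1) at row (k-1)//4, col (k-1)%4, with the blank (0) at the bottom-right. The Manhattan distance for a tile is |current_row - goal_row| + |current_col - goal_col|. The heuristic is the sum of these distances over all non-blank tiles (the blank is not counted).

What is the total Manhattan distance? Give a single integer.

Tile 6: at (0,0), goal (1,1), distance |0-1|+|0-1| = 2
Tile 7: at (0,1), goal (1,2), distance |0-1|+|1-2| = 2
Tile 4: at (0,2), goal (0,3), distance |0-0|+|2-3| = 1
Tile 8: at (0,3), goal (1,3), distance |0-1|+|3-3| = 1
Tile 1: at (1,0), goal (0,0), distance |1-0|+|0-0| = 1
Tile 2: at (1,1), goal (0,1), distance |1-0|+|1-1| = 1
Tile 15: at (1,2), goal (3,2), distance |1-3|+|2-2| = 2
Tile 11: at (1,3), goal (2,2), distance |1-2|+|3-2| = 2
Tile 14: at (2,0), goal (3,1), distance |2-3|+|0-1| = 2
Tile 12: at (2,1), goal (2,3), distance |2-2|+|1-3| = 2
Tile 3: at (2,3), goal (0,2), distance |2-0|+|3-2| = 3
Tile 10: at (3,0), goal (2,1), distance |3-2|+|0-1| = 2
Tile 13: at (3,1), goal (3,0), distance |3-3|+|1-0| = 1
Tile 9: at (3,2), goal (2,0), distance |3-2|+|2-0| = 3
Tile 5: at (3,3), goal (1,0), distance |3-1|+|3-0| = 5
Sum: 2 + 2 + 1 + 1 + 1 + 1 + 2 + 2 + 2 + 2 + 3 + 2 + 1 + 3 + 5 = 30

Answer: 30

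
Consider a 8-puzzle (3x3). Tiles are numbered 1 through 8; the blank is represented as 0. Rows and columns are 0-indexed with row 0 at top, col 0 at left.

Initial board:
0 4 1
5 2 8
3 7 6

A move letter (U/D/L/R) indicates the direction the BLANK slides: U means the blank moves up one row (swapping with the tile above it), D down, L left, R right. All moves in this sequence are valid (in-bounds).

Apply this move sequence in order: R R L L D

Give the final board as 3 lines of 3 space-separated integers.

After move 1 (R):
4 0 1
5 2 8
3 7 6

After move 2 (R):
4 1 0
5 2 8
3 7 6

After move 3 (L):
4 0 1
5 2 8
3 7 6

After move 4 (L):
0 4 1
5 2 8
3 7 6

After move 5 (D):
5 4 1
0 2 8
3 7 6

Answer: 5 4 1
0 2 8
3 7 6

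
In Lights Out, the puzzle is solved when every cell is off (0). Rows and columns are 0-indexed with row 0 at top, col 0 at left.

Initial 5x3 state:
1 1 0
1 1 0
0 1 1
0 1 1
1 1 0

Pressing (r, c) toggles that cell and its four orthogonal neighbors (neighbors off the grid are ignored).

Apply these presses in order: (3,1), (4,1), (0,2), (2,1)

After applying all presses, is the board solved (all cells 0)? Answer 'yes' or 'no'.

After press 1 at (3,1):
1 1 0
1 1 0
0 0 1
1 0 0
1 0 0

After press 2 at (4,1):
1 1 0
1 1 0
0 0 1
1 1 0
0 1 1

After press 3 at (0,2):
1 0 1
1 1 1
0 0 1
1 1 0
0 1 1

After press 4 at (2,1):
1 0 1
1 0 1
1 1 0
1 0 0
0 1 1

Lights still on: 9

Answer: no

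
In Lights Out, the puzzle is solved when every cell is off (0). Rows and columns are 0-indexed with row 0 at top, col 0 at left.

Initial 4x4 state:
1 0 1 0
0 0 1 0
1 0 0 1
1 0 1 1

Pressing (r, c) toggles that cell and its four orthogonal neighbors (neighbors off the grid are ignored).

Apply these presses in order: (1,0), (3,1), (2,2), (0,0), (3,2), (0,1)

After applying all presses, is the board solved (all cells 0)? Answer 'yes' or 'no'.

After press 1 at (1,0):
0 0 1 0
1 1 1 0
0 0 0 1
1 0 1 1

After press 2 at (3,1):
0 0 1 0
1 1 1 0
0 1 0 1
0 1 0 1

After press 3 at (2,2):
0 0 1 0
1 1 0 0
0 0 1 0
0 1 1 1

After press 4 at (0,0):
1 1 1 0
0 1 0 0
0 0 1 0
0 1 1 1

After press 5 at (3,2):
1 1 1 0
0 1 0 0
0 0 0 0
0 0 0 0

After press 6 at (0,1):
0 0 0 0
0 0 0 0
0 0 0 0
0 0 0 0

Lights still on: 0

Answer: yes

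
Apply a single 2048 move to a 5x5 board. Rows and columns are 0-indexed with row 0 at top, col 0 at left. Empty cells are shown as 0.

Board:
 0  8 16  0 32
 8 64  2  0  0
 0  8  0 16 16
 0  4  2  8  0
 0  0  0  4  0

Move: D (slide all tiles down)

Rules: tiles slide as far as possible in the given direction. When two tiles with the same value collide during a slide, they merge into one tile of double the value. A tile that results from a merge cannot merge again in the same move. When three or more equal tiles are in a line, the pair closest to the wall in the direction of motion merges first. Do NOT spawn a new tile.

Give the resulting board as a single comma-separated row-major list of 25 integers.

Slide down:
col 0: [0, 8, 0, 0, 0] -> [0, 0, 0, 0, 8]
col 1: [8, 64, 8, 4, 0] -> [0, 8, 64, 8, 4]
col 2: [16, 2, 0, 2, 0] -> [0, 0, 0, 16, 4]
col 3: [0, 0, 16, 8, 4] -> [0, 0, 16, 8, 4]
col 4: [32, 0, 16, 0, 0] -> [0, 0, 0, 32, 16]

Answer: 0, 0, 0, 0, 0, 0, 8, 0, 0, 0, 0, 64, 0, 16, 0, 0, 8, 16, 8, 32, 8, 4, 4, 4, 16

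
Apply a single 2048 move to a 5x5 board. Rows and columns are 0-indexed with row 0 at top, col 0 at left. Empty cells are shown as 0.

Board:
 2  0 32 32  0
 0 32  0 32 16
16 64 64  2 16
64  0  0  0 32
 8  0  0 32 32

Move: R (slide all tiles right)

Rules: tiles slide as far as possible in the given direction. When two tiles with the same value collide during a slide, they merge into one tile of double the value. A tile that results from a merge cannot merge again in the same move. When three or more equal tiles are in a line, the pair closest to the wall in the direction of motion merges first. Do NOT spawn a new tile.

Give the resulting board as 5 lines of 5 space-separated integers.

Slide right:
row 0: [2, 0, 32, 32, 0] -> [0, 0, 0, 2, 64]
row 1: [0, 32, 0, 32, 16] -> [0, 0, 0, 64, 16]
row 2: [16, 64, 64, 2, 16] -> [0, 16, 128, 2, 16]
row 3: [64, 0, 0, 0, 32] -> [0, 0, 0, 64, 32]
row 4: [8, 0, 0, 32, 32] -> [0, 0, 0, 8, 64]

Answer:   0   0   0   2  64
  0   0   0  64  16
  0  16 128   2  16
  0   0   0  64  32
  0   0   0   8  64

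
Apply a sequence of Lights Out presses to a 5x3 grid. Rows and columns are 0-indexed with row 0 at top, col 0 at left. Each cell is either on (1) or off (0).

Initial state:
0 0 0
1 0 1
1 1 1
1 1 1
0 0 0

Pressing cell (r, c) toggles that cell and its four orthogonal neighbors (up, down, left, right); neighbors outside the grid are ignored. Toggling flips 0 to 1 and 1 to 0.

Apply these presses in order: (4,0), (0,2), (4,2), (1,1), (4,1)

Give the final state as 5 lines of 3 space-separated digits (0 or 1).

Answer: 0 0 1
0 1 1
1 0 1
0 0 0
0 1 0

Derivation:
After press 1 at (4,0):
0 0 0
1 0 1
1 1 1
0 1 1
1 1 0

After press 2 at (0,2):
0 1 1
1 0 0
1 1 1
0 1 1
1 1 0

After press 3 at (4,2):
0 1 1
1 0 0
1 1 1
0 1 0
1 0 1

After press 4 at (1,1):
0 0 1
0 1 1
1 0 1
0 1 0
1 0 1

After press 5 at (4,1):
0 0 1
0 1 1
1 0 1
0 0 0
0 1 0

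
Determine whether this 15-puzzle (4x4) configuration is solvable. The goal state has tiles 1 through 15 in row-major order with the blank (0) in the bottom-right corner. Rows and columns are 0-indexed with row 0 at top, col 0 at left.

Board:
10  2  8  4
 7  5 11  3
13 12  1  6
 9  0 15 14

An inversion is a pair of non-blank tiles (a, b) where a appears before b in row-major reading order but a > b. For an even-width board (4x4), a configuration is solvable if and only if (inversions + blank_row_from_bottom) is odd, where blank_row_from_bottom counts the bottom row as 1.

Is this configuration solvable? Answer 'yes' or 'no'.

Inversions: 37
Blank is in row 3 (0-indexed from top), which is row 1 counting from the bottom (bottom = 1).
37 + 1 = 38, which is even, so the puzzle is not solvable.

Answer: no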